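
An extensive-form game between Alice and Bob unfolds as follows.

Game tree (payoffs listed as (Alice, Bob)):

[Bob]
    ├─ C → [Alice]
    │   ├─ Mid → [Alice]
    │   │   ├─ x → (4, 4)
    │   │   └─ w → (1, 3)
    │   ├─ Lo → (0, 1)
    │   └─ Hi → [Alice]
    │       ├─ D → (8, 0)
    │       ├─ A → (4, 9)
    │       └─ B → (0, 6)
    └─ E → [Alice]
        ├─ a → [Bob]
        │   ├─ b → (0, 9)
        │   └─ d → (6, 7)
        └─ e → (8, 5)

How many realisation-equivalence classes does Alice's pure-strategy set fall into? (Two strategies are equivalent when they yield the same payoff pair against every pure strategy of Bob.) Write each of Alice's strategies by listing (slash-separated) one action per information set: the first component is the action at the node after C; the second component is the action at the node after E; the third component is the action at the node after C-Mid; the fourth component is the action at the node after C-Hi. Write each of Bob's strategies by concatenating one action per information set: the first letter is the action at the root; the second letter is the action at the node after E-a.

Alice has 36 pure strategies: Mid/a/x/D, Mid/a/x/A, Mid/a/x/B, Mid/a/w/D, Mid/a/w/A, Mid/a/w/B, Mid/e/x/D, Mid/e/x/A, Mid/e/x/B, Mid/e/w/D, Mid/e/w/A, Mid/e/w/B, Lo/a/x/D, Lo/a/x/A, Lo/a/x/B, Lo/a/w/D, Lo/a/w/A, Lo/a/w/B, Lo/e/x/D, Lo/e/x/A, Lo/e/x/B, Lo/e/w/D, Lo/e/w/A, Lo/e/w/B, Hi/a/x/D, Hi/a/x/A, Hi/a/x/B, Hi/a/w/D, Hi/a/w/A, Hi/a/w/B, Hi/e/x/D, Hi/e/x/A, Hi/e/x/B, Hi/e/w/D, Hi/e/w/A, Hi/e/w/B. Columns: Cb, Cd, Eb, Ed.
{Mid/a/x/D, Mid/a/x/A, Mid/a/x/B} → row (4,4) (4,4) (0,9) (6,7)
{Mid/a/w/D, Mid/a/w/A, Mid/a/w/B} → row (1,3) (1,3) (0,9) (6,7)
{Mid/e/x/D, Mid/e/x/A, Mid/e/x/B} → row (4,4) (4,4) (8,5) (8,5)
{Mid/e/w/D, Mid/e/w/A, Mid/e/w/B} → row (1,3) (1,3) (8,5) (8,5)
{Lo/a/x/D, Lo/a/x/A, Lo/a/x/B, Lo/a/w/D, Lo/a/w/A, Lo/a/w/B} → row (0,1) (0,1) (0,9) (6,7)
{Lo/e/x/D, Lo/e/x/A, Lo/e/x/B, Lo/e/w/D, Lo/e/w/A, Lo/e/w/B} → row (0,1) (0,1) (8,5) (8,5)
{Hi/a/x/D, Hi/a/w/D} → row (8,0) (8,0) (0,9) (6,7)
{Hi/a/x/A, Hi/a/w/A} → row (4,9) (4,9) (0,9) (6,7)
{Hi/a/x/B, Hi/a/w/B} → row (0,6) (0,6) (0,9) (6,7)
{Hi/e/x/D, Hi/e/w/D} → row (8,0) (8,0) (8,5) (8,5)
{Hi/e/x/A, Hi/e/w/A} → row (4,9) (4,9) (8,5) (8,5)
{Hi/e/x/B, Hi/e/w/B} → row (0,6) (0,6) (8,5) (8,5)
That's 12 distinct rows out of 36 strategies.

12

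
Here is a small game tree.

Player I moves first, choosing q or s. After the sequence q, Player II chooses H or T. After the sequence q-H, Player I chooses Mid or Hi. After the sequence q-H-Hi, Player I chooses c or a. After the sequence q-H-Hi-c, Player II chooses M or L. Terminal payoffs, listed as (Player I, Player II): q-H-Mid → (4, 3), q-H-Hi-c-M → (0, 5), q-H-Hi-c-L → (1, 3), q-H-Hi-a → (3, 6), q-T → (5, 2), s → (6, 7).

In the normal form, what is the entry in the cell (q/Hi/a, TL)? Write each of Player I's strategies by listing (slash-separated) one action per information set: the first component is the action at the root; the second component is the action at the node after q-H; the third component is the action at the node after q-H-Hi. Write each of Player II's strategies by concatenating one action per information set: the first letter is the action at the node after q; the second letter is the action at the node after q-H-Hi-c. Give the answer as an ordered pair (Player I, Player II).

Trace the play path from the root:
  Player I plays q
  Player II plays T at [q]
→ terminal payoff (5, 2).
(Player I's choice at the node after q-H is never reached on this path, so it doesn't affect the outcome.)

(5, 2)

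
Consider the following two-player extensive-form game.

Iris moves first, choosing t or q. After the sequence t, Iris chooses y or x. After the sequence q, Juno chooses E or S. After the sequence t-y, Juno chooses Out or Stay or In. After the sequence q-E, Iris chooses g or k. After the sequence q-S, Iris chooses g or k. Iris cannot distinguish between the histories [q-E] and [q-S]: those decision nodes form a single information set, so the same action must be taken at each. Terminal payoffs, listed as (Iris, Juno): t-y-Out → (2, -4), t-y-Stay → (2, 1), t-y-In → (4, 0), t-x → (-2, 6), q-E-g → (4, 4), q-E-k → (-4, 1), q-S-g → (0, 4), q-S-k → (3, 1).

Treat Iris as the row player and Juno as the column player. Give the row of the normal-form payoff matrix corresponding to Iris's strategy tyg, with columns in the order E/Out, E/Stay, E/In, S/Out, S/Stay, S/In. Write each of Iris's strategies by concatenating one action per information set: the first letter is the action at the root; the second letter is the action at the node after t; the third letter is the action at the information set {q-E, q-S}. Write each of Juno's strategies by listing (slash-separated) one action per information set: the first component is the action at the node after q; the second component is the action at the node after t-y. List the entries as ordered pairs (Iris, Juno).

vs E/Out: Iris plays t → Iris plays y at [t] → Juno plays Out at [t-y] → (2, -4)
vs E/Stay: Iris plays t → Iris plays y at [t] → Juno plays Stay at [t-y] → (2, 1)
vs E/In: Iris plays t → Iris plays y at [t] → Juno plays In at [t-y] → (4, 0)
vs S/Out: Iris plays t → Iris plays y at [t] → Juno plays Out at [t-y] → (2, -4)
vs S/Stay: Iris plays t → Iris plays y at [t] → Juno plays Stay at [t-y] → (2, 1)
vs S/In: Iris plays t → Iris plays y at [t] → Juno plays In at [t-y] → (4, 0)

(2,-4) (2,1) (4,0) (2,-4) (2,1) (4,0)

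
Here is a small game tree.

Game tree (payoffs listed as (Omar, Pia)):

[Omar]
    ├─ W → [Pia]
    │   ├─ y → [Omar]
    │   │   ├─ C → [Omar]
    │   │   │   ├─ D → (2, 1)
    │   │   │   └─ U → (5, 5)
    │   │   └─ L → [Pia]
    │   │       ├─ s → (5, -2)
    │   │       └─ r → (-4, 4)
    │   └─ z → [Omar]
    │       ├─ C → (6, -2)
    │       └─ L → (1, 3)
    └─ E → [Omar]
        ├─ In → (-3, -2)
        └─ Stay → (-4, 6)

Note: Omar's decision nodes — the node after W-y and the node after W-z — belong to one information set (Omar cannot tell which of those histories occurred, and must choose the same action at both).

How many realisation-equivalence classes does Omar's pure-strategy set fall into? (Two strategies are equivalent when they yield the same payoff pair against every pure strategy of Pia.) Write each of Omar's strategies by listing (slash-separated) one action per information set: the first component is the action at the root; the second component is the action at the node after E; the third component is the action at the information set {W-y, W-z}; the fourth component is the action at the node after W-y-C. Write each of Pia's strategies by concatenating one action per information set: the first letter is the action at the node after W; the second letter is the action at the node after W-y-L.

Omar has 16 pure strategies: W/In/C/D, W/In/C/U, W/In/L/D, W/In/L/U, W/Stay/C/D, W/Stay/C/U, W/Stay/L/D, W/Stay/L/U, E/In/C/D, E/In/C/U, E/In/L/D, E/In/L/U, E/Stay/C/D, E/Stay/C/U, E/Stay/L/D, E/Stay/L/U. Columns: ys, yr, zs, zr.
{W/In/C/D, W/Stay/C/D} → row (2,1) (2,1) (6,-2) (6,-2)
{W/In/C/U, W/Stay/C/U} → row (5,5) (5,5) (6,-2) (6,-2)
{W/In/L/D, W/In/L/U, W/Stay/L/D, W/Stay/L/U} → row (5,-2) (-4,4) (1,3) (1,3)
{E/In/C/D, E/In/C/U, E/In/L/D, E/In/L/U} → row (-3,-2) (-3,-2) (-3,-2) (-3,-2)
{E/Stay/C/D, E/Stay/C/U, E/Stay/L/D, E/Stay/L/U} → row (-4,6) (-4,6) (-4,6) (-4,6)
That's 5 distinct rows out of 16 strategies.

5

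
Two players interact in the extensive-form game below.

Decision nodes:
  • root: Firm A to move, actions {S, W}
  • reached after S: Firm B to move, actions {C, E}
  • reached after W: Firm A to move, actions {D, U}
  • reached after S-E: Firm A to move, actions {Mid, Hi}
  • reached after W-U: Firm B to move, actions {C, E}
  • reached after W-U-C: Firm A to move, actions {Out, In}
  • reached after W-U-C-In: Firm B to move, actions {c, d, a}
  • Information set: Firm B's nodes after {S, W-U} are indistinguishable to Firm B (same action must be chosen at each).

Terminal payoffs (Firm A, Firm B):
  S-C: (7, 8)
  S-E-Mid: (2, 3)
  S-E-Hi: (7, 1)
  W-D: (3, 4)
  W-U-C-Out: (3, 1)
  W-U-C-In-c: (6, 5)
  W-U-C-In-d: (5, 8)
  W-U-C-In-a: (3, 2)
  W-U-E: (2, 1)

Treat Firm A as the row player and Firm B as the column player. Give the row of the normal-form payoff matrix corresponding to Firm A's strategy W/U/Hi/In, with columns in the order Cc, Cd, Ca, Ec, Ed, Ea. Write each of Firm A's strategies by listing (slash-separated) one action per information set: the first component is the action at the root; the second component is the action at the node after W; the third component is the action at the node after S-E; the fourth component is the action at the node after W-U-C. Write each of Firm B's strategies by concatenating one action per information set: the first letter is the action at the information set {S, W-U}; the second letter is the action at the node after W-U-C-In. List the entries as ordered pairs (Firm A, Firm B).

(6,5) (5,8) (3,2) (2,1) (2,1) (2,1)

vs Cc: Firm A plays W → Firm A plays U at [W] → Firm B plays C at [W-U] → Firm A plays In at [W-U-C] → Firm B plays c at [W-U-C-In] → (6, 5)
vs Cd: Firm A plays W → Firm A plays U at [W] → Firm B plays C at [W-U] → Firm A plays In at [W-U-C] → Firm B plays d at [W-U-C-In] → (5, 8)
vs Ca: Firm A plays W → Firm A plays U at [W] → Firm B plays C at [W-U] → Firm A plays In at [W-U-C] → Firm B plays a at [W-U-C-In] → (3, 2)
vs Ec: Firm A plays W → Firm A plays U at [W] → Firm B plays E at [W-U] → (2, 1)
vs Ed: Firm A plays W → Firm A plays U at [W] → Firm B plays E at [W-U] → (2, 1)
vs Ea: Firm A plays W → Firm A plays U at [W] → Firm B plays E at [W-U] → (2, 1)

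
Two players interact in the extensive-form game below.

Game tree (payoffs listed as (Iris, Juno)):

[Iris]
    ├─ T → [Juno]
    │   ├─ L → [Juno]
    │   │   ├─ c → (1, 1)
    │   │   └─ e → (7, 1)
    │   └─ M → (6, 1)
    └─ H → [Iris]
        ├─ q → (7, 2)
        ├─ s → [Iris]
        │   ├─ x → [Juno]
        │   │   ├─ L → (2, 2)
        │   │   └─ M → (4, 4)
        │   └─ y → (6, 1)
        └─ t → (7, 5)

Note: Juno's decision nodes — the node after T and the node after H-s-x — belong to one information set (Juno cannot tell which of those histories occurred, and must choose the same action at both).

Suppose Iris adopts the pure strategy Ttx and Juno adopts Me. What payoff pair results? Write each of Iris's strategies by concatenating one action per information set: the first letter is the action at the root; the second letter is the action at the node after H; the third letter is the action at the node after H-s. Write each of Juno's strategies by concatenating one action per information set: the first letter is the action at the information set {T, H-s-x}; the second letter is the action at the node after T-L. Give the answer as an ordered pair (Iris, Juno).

Trace the play path from the root:
  Iris plays T
  Juno plays M at [T]
→ terminal payoff (6, 1).
(Iris's choice at the node after H is never reached on this path, so it doesn't affect the outcome.)

(6, 1)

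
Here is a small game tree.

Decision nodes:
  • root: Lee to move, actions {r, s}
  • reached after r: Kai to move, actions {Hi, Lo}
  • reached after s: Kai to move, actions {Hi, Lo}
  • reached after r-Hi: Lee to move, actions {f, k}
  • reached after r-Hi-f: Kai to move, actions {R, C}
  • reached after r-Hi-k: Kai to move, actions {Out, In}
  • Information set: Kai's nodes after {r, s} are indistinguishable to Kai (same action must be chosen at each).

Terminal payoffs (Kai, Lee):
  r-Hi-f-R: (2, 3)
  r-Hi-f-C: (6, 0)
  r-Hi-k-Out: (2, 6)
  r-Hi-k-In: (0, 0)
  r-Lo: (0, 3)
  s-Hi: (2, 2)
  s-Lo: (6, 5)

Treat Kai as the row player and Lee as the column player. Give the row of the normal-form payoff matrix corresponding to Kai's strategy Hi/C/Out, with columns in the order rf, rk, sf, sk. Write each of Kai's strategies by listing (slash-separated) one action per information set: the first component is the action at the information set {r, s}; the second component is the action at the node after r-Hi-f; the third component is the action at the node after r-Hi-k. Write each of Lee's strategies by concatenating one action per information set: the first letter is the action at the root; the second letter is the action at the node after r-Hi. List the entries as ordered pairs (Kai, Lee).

(6,0) (2,6) (2,2) (2,2)

vs rf: Lee plays r → Kai plays Hi at [r] → Lee plays f at [r-Hi] → Kai plays C at [r-Hi-f] → (6, 0)
vs rk: Lee plays r → Kai plays Hi at [r] → Lee plays k at [r-Hi] → Kai plays Out at [r-Hi-k] → (2, 6)
vs sf: Lee plays s → Kai plays Hi at [s] → (2, 2)
vs sk: Lee plays s → Kai plays Hi at [s] → (2, 2)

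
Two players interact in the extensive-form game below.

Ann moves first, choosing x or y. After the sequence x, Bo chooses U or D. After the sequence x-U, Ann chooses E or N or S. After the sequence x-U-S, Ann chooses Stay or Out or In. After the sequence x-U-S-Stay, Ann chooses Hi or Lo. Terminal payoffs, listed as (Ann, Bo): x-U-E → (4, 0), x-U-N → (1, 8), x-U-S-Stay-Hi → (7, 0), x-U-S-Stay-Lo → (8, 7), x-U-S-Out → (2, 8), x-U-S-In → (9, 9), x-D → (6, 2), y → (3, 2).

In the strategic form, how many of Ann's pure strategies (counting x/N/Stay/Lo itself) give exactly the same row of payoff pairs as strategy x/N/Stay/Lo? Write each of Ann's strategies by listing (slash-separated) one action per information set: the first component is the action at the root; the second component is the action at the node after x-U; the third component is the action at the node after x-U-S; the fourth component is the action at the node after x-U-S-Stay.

6

Row for x/N/Stay/Lo (columns U, D): (1,8) (6,2).
Under x/N/Stay/Lo, Ann's choice at the node after x-U-S and at the node after x-U-S-Stay can never be reached regardless of what Bo does, so varying those choices leaves every outcome unchanged.
Holding the reachable choices fixed and varying the unreachable ones freely already gives 3 × 2 = 6 equivalent strategies.
No other strategy reproduces this row, so those 6 are the full class: x/N/Stay/Hi, x/N/Stay/Lo, x/N/Out/Hi, x/N/Out/Lo, x/N/In/Hi, x/N/In/Lo.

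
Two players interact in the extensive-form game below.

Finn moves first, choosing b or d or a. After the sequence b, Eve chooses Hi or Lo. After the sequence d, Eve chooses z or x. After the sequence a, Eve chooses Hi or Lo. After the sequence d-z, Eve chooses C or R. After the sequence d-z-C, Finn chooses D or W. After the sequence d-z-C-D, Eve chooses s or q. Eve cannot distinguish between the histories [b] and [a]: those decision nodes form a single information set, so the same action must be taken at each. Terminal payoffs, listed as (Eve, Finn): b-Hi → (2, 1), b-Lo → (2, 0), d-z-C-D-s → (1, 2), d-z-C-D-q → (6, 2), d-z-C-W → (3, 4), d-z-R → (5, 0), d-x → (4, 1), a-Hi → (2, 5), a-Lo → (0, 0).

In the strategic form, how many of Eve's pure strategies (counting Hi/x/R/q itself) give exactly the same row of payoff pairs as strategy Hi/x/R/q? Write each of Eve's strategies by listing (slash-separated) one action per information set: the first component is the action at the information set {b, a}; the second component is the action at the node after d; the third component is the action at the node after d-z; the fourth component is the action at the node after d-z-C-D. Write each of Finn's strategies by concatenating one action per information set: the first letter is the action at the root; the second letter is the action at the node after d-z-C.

4

Row for Hi/x/R/q (columns bD, bW, dD, dW, aD, aW): (2,1) (2,1) (4,1) (4,1) (2,5) (2,5).
Under Hi/x/R/q, Eve's choice at the node after d-z and at the node after d-z-C-D can never be reached regardless of what Finn does, so varying those choices leaves every outcome unchanged.
Holding the reachable choices fixed and varying the unreachable ones freely already gives 2 × 2 = 4 equivalent strategies.
No other strategy reproduces this row, so those 4 are the full class: Hi/x/C/s, Hi/x/C/q, Hi/x/R/s, Hi/x/R/q.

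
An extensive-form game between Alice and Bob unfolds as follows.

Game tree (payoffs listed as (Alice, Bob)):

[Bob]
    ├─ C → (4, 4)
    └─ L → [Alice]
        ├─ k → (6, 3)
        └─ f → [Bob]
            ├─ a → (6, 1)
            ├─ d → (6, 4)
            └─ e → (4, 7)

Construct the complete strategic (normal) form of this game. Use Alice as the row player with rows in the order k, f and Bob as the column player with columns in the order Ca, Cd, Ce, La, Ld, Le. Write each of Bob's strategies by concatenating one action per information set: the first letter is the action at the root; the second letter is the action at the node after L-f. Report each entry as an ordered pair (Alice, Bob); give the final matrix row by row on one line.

k: (4,4) (4,4) (4,4) (6,3) (6,3) (6,3) | f: (4,4) (4,4) (4,4) (6,1) (6,4) (4,7)

           Ca       Cd       Ce       La       Ld       Le
   k    (4,4)    (4,4)    (4,4)    (6,3)    (6,3)    (6,3)
   f    (4,4)    (4,4)    (4,4)    (6,1)    (6,4)    (4,7)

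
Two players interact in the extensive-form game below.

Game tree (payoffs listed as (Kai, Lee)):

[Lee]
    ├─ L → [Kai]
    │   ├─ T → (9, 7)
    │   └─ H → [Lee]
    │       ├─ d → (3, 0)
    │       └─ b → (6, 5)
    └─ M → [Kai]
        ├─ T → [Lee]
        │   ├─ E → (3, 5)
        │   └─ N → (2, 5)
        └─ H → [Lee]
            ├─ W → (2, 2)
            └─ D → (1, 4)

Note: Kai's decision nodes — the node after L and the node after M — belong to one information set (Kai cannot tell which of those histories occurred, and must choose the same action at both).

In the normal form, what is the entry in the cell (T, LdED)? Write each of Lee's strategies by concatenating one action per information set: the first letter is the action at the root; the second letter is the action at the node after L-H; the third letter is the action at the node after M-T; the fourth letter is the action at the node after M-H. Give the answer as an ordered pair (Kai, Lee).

Trace the play path from the root:
  Lee plays L
  Kai plays T at [L]
→ terminal payoff (9, 7).
(Lee's choice at the node after L-H is never reached on this path, so it doesn't affect the outcome.)

(9, 7)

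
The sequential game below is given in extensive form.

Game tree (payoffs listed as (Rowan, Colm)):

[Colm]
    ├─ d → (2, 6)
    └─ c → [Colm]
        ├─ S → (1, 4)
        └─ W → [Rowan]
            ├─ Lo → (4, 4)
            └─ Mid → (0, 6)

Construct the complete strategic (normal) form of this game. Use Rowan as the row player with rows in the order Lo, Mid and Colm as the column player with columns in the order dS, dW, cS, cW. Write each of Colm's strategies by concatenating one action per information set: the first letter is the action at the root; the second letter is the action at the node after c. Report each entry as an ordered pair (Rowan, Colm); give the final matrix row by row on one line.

Lo: (2,6) (2,6) (1,4) (4,4) | Mid: (2,6) (2,6) (1,4) (0,6)

Row Lo: dS→(2,6), dW→(2,6), cS→(1,4), cW→(4,4)
Row Mid: dS→(2,6), dW→(2,6), cS→(1,4), cW→(0,6)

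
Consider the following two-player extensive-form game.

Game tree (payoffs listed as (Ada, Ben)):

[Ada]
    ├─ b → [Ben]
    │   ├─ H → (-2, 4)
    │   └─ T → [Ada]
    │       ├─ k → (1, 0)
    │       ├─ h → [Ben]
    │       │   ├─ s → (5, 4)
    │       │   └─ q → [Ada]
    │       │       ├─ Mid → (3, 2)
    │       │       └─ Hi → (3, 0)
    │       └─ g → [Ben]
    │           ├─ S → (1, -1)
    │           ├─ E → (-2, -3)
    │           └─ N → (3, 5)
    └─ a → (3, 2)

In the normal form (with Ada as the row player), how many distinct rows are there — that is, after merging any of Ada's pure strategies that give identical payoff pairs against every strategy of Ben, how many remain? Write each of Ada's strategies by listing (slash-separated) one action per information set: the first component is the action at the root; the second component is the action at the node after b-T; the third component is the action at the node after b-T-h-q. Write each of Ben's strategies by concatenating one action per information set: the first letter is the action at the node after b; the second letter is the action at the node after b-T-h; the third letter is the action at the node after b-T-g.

Ada has 12 pure strategies: b/k/Mid, b/k/Hi, b/h/Mid, b/h/Hi, b/g/Mid, b/g/Hi, a/k/Mid, a/k/Hi, a/h/Mid, a/h/Hi, a/g/Mid, a/g/Hi. Columns: HsS, HsE, HsN, HqS, HqE, HqN, TsS, TsE, TsN, TqS, TqE, TqN.
{b/k/Mid, b/k/Hi} → row (-2,4) (-2,4) (-2,4) (-2,4) (-2,4) (-2,4) (1,0) (1,0) (1,0) (1,0) (1,0) (1,0)
{b/h/Mid} → row (-2,4) (-2,4) (-2,4) (-2,4) (-2,4) (-2,4) (5,4) (5,4) (5,4) (3,2) (3,2) (3,2)
{b/h/Hi} → row (-2,4) (-2,4) (-2,4) (-2,4) (-2,4) (-2,4) (5,4) (5,4) (5,4) (3,0) (3,0) (3,0)
{b/g/Mid, b/g/Hi} → row (-2,4) (-2,4) (-2,4) (-2,4) (-2,4) (-2,4) (1,-1) (-2,-3) (3,5) (1,-1) (-2,-3) (3,5)
{a/k/Mid, a/k/Hi, a/h/Mid, a/h/Hi, a/g/Mid, a/g/Hi} → row (3,2) (3,2) (3,2) (3,2) (3,2) (3,2) (3,2) (3,2) (3,2) (3,2) (3,2) (3,2)
That's 5 distinct rows out of 12 strategies.

5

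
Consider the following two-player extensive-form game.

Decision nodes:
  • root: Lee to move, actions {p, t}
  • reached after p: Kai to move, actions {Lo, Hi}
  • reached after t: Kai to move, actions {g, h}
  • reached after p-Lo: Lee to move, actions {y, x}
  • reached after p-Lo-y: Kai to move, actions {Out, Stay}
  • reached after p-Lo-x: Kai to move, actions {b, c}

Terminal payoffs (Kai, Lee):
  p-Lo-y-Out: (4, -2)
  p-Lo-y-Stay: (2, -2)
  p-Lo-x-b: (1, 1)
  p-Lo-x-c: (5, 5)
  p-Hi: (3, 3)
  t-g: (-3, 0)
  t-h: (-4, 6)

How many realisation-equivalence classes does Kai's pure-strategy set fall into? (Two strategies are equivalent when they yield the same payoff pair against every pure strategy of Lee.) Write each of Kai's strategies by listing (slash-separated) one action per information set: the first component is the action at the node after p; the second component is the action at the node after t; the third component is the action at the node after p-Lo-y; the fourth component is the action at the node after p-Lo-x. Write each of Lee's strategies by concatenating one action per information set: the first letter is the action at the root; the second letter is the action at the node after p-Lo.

10

Kai has 16 pure strategies: Lo/g/Out/b, Lo/g/Out/c, Lo/g/Stay/b, Lo/g/Stay/c, Lo/h/Out/b, Lo/h/Out/c, Lo/h/Stay/b, Lo/h/Stay/c, Hi/g/Out/b, Hi/g/Out/c, Hi/g/Stay/b, Hi/g/Stay/c, Hi/h/Out/b, Hi/h/Out/c, Hi/h/Stay/b, Hi/h/Stay/c. Columns: py, px, ty, tx.
{Lo/g/Out/b} → row (4,-2) (1,1) (-3,0) (-3,0)
{Lo/g/Out/c} → row (4,-2) (5,5) (-3,0) (-3,0)
{Lo/g/Stay/b} → row (2,-2) (1,1) (-3,0) (-3,0)
{Lo/g/Stay/c} → row (2,-2) (5,5) (-3,0) (-3,0)
{Lo/h/Out/b} → row (4,-2) (1,1) (-4,6) (-4,6)
{Lo/h/Out/c} → row (4,-2) (5,5) (-4,6) (-4,6)
{Lo/h/Stay/b} → row (2,-2) (1,1) (-4,6) (-4,6)
{Lo/h/Stay/c} → row (2,-2) (5,5) (-4,6) (-4,6)
{Hi/g/Out/b, Hi/g/Out/c, Hi/g/Stay/b, Hi/g/Stay/c} → row (3,3) (3,3) (-3,0) (-3,0)
{Hi/h/Out/b, Hi/h/Out/c, Hi/h/Stay/b, Hi/h/Stay/c} → row (3,3) (3,3) (-4,6) (-4,6)
That's 10 distinct rows out of 16 strategies.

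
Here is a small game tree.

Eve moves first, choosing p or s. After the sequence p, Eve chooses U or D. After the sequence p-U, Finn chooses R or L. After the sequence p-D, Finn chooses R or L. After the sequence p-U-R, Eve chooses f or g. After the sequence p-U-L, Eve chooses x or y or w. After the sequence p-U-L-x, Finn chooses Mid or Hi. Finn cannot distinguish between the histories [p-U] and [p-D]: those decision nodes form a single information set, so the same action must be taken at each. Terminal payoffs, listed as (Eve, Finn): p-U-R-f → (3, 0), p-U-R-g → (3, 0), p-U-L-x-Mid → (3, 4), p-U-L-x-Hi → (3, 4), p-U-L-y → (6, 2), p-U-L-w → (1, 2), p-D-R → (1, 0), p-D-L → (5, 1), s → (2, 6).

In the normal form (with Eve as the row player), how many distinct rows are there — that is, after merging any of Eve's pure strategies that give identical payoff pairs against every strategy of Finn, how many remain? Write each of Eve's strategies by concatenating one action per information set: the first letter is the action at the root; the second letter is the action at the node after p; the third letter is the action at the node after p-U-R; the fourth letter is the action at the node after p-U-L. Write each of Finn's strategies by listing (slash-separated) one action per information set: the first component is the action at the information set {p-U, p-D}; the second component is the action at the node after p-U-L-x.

Eve has 24 pure strategies: pUfx, pUfy, pUfw, pUgx, pUgy, pUgw, pDfx, pDfy, pDfw, pDgx, pDgy, pDgw, sUfx, sUfy, sUfw, sUgx, sUgy, sUgw, sDfx, sDfy, sDfw, sDgx, sDgy, sDgw. Columns: R/Mid, R/Hi, L/Mid, L/Hi.
{pUfx, pUgx} → row (3,0) (3,0) (3,4) (3,4)
{pUfy, pUgy} → row (3,0) (3,0) (6,2) (6,2)
{pUfw, pUgw} → row (3,0) (3,0) (1,2) (1,2)
{pDfx, pDfy, pDfw, pDgx, pDgy, pDgw} → row (1,0) (1,0) (5,1) (5,1)
{sUfx, sUfy, sUfw, sUgx, sUgy, sUgw, sDfx, sDfy, sDfw, sDgx, sDgy, sDgw} → row (2,6) (2,6) (2,6) (2,6)
That's 5 distinct rows out of 24 strategies.

5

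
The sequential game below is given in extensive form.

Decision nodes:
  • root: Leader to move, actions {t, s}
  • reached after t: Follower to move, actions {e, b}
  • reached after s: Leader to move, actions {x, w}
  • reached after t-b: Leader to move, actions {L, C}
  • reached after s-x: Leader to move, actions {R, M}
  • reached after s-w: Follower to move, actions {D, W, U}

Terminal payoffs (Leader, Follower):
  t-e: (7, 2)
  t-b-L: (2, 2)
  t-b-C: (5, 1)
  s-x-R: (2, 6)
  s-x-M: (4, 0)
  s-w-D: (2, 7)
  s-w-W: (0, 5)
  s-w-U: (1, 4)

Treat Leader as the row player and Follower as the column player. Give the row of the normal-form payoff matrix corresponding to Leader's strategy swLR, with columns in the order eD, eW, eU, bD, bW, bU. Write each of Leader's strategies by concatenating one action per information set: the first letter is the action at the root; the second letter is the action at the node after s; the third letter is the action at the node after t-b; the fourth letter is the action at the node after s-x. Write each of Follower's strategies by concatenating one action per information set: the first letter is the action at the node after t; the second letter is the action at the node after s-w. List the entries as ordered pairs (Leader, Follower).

vs eD: Leader plays s → Leader plays w at [s] → Follower plays D at [s-w] → (2, 7)
vs eW: Leader plays s → Leader plays w at [s] → Follower plays W at [s-w] → (0, 5)
vs eU: Leader plays s → Leader plays w at [s] → Follower plays U at [s-w] → (1, 4)
vs bD: Leader plays s → Leader plays w at [s] → Follower plays D at [s-w] → (2, 7)
vs bW: Leader plays s → Leader plays w at [s] → Follower plays W at [s-w] → (0, 5)
vs bU: Leader plays s → Leader plays w at [s] → Follower plays U at [s-w] → (1, 4)

(2,7) (0,5) (1,4) (2,7) (0,5) (1,4)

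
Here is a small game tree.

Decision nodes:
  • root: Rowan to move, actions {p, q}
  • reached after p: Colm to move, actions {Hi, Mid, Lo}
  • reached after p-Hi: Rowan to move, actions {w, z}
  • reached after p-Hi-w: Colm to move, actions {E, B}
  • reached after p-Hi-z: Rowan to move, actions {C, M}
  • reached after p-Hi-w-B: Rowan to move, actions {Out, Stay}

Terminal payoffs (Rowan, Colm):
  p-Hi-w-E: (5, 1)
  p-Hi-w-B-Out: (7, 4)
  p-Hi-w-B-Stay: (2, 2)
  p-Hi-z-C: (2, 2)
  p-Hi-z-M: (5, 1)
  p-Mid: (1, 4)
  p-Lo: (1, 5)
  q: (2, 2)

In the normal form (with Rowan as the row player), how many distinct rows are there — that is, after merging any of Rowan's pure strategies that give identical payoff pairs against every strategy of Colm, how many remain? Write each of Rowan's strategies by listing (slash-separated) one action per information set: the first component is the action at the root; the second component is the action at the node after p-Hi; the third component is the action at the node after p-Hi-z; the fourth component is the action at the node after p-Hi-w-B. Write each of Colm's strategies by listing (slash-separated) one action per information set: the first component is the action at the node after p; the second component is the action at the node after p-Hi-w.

5

Rowan has 16 pure strategies: p/w/C/Out, p/w/C/Stay, p/w/M/Out, p/w/M/Stay, p/z/C/Out, p/z/C/Stay, p/z/M/Out, p/z/M/Stay, q/w/C/Out, q/w/C/Stay, q/w/M/Out, q/w/M/Stay, q/z/C/Out, q/z/C/Stay, q/z/M/Out, q/z/M/Stay. Columns: Hi/E, Hi/B, Mid/E, Mid/B, Lo/E, Lo/B.
{p/w/C/Out, p/w/M/Out} → row (5,1) (7,4) (1,4) (1,4) (1,5) (1,5)
{p/w/C/Stay, p/w/M/Stay} → row (5,1) (2,2) (1,4) (1,4) (1,5) (1,5)
{p/z/C/Out, p/z/C/Stay} → row (2,2) (2,2) (1,4) (1,4) (1,5) (1,5)
{p/z/M/Out, p/z/M/Stay} → row (5,1) (5,1) (1,4) (1,4) (1,5) (1,5)
{q/w/C/Out, q/w/C/Stay, q/w/M/Out, q/w/M/Stay, q/z/C/Out, q/z/C/Stay, q/z/M/Out, q/z/M/Stay} → row (2,2) (2,2) (2,2) (2,2) (2,2) (2,2)
That's 5 distinct rows out of 16 strategies.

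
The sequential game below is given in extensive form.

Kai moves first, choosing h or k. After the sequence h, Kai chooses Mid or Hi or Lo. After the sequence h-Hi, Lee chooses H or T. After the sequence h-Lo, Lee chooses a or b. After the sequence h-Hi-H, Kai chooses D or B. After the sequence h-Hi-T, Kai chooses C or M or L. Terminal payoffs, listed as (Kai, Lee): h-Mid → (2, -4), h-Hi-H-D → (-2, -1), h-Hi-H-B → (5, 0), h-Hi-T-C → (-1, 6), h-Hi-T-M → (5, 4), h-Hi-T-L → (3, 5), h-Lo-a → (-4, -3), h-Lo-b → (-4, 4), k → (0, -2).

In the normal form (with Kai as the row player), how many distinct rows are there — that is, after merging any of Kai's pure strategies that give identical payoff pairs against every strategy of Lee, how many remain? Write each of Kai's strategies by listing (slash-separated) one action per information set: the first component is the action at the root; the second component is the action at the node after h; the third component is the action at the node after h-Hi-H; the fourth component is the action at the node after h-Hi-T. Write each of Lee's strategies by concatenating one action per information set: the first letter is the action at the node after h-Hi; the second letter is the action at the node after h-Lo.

Kai has 36 pure strategies: h/Mid/D/C, h/Mid/D/M, h/Mid/D/L, h/Mid/B/C, h/Mid/B/M, h/Mid/B/L, h/Hi/D/C, h/Hi/D/M, h/Hi/D/L, h/Hi/B/C, h/Hi/B/M, h/Hi/B/L, h/Lo/D/C, h/Lo/D/M, h/Lo/D/L, h/Lo/B/C, h/Lo/B/M, h/Lo/B/L, k/Mid/D/C, k/Mid/D/M, k/Mid/D/L, k/Mid/B/C, k/Mid/B/M, k/Mid/B/L, k/Hi/D/C, k/Hi/D/M, k/Hi/D/L, k/Hi/B/C, k/Hi/B/M, k/Hi/B/L, k/Lo/D/C, k/Lo/D/M, k/Lo/D/L, k/Lo/B/C, k/Lo/B/M, k/Lo/B/L. Columns: Ha, Hb, Ta, Tb.
{h/Mid/D/C, h/Mid/D/M, h/Mid/D/L, h/Mid/B/C, h/Mid/B/M, h/Mid/B/L} → row (2,-4) (2,-4) (2,-4) (2,-4)
{h/Hi/D/C} → row (-2,-1) (-2,-1) (-1,6) (-1,6)
{h/Hi/D/M} → row (-2,-1) (-2,-1) (5,4) (5,4)
{h/Hi/D/L} → row (-2,-1) (-2,-1) (3,5) (3,5)
{h/Hi/B/C} → row (5,0) (5,0) (-1,6) (-1,6)
{h/Hi/B/M} → row (5,0) (5,0) (5,4) (5,4)
{h/Hi/B/L} → row (5,0) (5,0) (3,5) (3,5)
{h/Lo/D/C, h/Lo/D/M, h/Lo/D/L, h/Lo/B/C, h/Lo/B/M, h/Lo/B/L} → row (-4,-3) (-4,4) (-4,-3) (-4,4)
{k/Mid/D/C, k/Mid/D/M, k/Mid/D/L, k/Mid/B/C, k/Mid/B/M, k/Mid/B/L, k/Hi/D/C, k/Hi/D/M, k/Hi/D/L, k/Hi/B/C, k/Hi/B/M, k/Hi/B/L, k/Lo/D/C, k/Lo/D/M, k/Lo/D/L, k/Lo/B/C, k/Lo/B/M, k/Lo/B/L} → row (0,-2) (0,-2) (0,-2) (0,-2)
That's 9 distinct rows out of 36 strategies.

9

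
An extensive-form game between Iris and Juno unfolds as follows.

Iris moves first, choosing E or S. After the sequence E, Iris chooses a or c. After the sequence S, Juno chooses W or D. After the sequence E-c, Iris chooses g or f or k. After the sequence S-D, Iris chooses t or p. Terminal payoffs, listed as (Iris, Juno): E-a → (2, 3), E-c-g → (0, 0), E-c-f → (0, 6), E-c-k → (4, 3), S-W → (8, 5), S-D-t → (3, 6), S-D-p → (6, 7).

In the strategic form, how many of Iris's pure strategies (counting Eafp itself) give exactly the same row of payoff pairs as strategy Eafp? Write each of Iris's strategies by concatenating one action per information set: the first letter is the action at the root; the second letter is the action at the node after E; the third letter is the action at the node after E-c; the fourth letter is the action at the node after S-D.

6

Row for Eafp (columns W, D): (2,3) (2,3).
Under Eafp, Iris's choice at the node after E-c and at the node after S-D can never be reached regardless of what Juno does, so varying those choices leaves every outcome unchanged.
Holding the reachable choices fixed and varying the unreachable ones freely already gives 3 × 2 = 6 equivalent strategies.
No other strategy reproduces this row, so those 6 are the full class: Eagt, Eagp, Eaft, Eafp, Eakt, Eakp.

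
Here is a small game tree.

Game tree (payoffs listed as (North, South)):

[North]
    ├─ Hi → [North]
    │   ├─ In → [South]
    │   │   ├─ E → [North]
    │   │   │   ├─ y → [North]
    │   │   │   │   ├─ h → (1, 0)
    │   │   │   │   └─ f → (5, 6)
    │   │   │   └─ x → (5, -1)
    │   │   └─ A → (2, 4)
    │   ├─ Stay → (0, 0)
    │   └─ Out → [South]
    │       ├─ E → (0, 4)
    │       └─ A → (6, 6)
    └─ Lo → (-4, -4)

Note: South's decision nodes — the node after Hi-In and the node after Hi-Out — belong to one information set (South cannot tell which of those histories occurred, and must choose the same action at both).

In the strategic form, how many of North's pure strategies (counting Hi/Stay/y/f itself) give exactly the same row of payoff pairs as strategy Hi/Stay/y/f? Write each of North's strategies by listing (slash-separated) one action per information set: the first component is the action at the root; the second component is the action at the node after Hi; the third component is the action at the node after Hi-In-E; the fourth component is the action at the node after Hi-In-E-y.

Row for Hi/Stay/y/f (columns E, A): (0,0) (0,0).
Under Hi/Stay/y/f, North's choice at the node after Hi-In-E and at the node after Hi-In-E-y can never be reached regardless of what South does, so varying those choices leaves every outcome unchanged.
Holding the reachable choices fixed and varying the unreachable ones freely already gives 2 × 2 = 4 equivalent strategies.
No other strategy reproduces this row, so those 4 are the full class: Hi/Stay/y/h, Hi/Stay/y/f, Hi/Stay/x/h, Hi/Stay/x/f.

4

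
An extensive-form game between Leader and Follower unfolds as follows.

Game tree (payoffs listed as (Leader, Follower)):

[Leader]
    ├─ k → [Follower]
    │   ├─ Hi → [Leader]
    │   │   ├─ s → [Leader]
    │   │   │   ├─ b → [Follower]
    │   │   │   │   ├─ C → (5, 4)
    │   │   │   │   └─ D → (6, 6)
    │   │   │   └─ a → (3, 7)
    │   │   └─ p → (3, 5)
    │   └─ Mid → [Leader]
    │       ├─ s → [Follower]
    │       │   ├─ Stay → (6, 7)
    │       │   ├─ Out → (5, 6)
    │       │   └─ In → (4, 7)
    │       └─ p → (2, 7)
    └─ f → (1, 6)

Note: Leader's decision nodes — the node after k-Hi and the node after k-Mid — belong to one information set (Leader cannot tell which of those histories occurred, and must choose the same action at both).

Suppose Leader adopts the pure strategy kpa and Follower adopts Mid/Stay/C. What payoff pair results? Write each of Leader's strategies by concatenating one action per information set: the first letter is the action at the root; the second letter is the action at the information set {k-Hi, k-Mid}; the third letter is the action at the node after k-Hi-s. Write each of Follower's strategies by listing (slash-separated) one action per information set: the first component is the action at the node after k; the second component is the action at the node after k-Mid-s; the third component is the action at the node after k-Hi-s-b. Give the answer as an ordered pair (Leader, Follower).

Trace the play path from the root:
  Leader plays k
  Follower plays Mid at [k]
  Leader plays p at [k-Mid]
→ terminal payoff (2, 7).
(Leader's choice at the node after k-Hi-s is never reached on this path, so it doesn't affect the outcome.)

(2, 7)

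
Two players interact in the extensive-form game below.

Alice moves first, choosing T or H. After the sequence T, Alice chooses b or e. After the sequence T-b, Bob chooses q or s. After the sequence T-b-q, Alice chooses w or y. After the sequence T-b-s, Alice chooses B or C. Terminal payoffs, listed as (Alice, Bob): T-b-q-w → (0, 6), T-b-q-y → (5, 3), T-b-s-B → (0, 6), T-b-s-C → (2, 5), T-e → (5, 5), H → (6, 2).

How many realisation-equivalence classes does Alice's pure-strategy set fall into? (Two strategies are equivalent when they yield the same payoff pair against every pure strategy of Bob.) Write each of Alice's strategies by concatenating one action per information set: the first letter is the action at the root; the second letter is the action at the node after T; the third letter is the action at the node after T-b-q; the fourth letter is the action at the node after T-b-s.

6

Alice has 16 pure strategies: TbwB, TbwC, TbyB, TbyC, TewB, TewC, TeyB, TeyC, HbwB, HbwC, HbyB, HbyC, HewB, HewC, HeyB, HeyC. Columns: q, s.
{TbwB} → row (0,6) (0,6)
{TbwC} → row (0,6) (2,5)
{TbyB} → row (5,3) (0,6)
{TbyC} → row (5,3) (2,5)
{TewB, TewC, TeyB, TeyC} → row (5,5) (5,5)
{HbwB, HbwC, HbyB, HbyC, HewB, HewC, HeyB, HeyC} → row (6,2) (6,2)
That's 6 distinct rows out of 16 strategies.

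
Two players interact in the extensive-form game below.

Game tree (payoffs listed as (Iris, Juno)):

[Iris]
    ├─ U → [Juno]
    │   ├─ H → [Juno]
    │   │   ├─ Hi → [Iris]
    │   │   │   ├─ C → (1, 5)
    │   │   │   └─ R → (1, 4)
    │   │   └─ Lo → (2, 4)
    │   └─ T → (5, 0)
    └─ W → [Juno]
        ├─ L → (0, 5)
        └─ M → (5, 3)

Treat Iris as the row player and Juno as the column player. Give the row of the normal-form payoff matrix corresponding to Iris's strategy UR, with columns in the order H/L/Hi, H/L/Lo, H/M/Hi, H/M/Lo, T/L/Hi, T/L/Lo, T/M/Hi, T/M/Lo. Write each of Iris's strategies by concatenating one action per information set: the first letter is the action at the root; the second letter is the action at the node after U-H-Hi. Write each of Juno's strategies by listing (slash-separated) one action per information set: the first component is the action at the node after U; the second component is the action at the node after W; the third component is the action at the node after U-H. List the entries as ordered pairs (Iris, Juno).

(1,4) (2,4) (1,4) (2,4) (5,0) (5,0) (5,0) (5,0)

vs H/L/Hi: Iris plays U → Juno plays H at [U] → Juno plays Hi at [U-H] → Iris plays R at [U-H-Hi] → (1, 4)
vs H/L/Lo: Iris plays U → Juno plays H at [U] → Juno plays Lo at [U-H] → (2, 4)
vs H/M/Hi: Iris plays U → Juno plays H at [U] → Juno plays Hi at [U-H] → Iris plays R at [U-H-Hi] → (1, 4)
vs H/M/Lo: Iris plays U → Juno plays H at [U] → Juno plays Lo at [U-H] → (2, 4)
vs T/L/Hi: Iris plays U → Juno plays T at [U] → (5, 0)
vs T/L/Lo: Iris plays U → Juno plays T at [U] → (5, 0)
vs T/M/Hi: Iris plays U → Juno plays T at [U] → (5, 0)
vs T/M/Lo: Iris plays U → Juno plays T at [U] → (5, 0)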